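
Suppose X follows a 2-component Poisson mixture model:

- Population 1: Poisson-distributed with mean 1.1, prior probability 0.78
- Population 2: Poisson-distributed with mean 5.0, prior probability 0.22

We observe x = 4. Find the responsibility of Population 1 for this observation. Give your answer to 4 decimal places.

0.2909

The responsibility of component k is w_k f_k(x) divided by Σ_j w_j f_j(x).
Poisson probabilities:
  L_1 = 0.0203065
  L_2 = 0.175467
Weight by the priors:
  w_1·L_1 = 0.78 × 0.0203065 = 0.0158391
  w_2·L_2 = 0.22 × 0.175467 = 0.0386028
Normaliser: 0.0158391 + 0.0386028 = 0.0544419
P(Population 1 | 4) = 0.0158391 / 0.0544419 ≈ 0.2909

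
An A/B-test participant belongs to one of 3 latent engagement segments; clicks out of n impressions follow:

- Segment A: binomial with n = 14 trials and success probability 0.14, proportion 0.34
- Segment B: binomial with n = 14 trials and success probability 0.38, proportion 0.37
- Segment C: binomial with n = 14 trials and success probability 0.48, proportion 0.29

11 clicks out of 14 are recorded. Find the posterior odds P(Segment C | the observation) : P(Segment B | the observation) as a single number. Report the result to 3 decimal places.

6.040

Posterior odds = (w_i f_i(x)) / (w_j f_j(x)); the normalising sum cancels.
Evaluate each component's likelihood at the observed value:
  p_A = C(14,11)·0.14^11·0.86^3 = 364·4.04957e-10·0.636056 = 9.37573e-08
  p_B = C(14,11)·0.38^11·0.62^3 = 364·2.38572e-05·0.238328 = 0.00206965
  p_C = C(14,11)·0.48^11·0.52^3 = 364·0.00031164·0.140608 = 0.0159502
0.00462555 / 0.000765769 ≈ 6.040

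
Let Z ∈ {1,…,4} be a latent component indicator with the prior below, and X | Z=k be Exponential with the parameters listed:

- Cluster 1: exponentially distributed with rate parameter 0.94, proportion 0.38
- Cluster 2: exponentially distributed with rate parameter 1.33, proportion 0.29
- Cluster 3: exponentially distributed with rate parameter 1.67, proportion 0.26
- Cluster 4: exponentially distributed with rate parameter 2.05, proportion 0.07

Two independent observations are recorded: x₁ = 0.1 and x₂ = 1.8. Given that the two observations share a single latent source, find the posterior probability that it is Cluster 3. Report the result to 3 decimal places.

0.227

P(component k | x) = w_k·f_k(x) / marginal(x), where marginal(x) = Σ_j w_j·f_j(x).
Since both observations come from the same component, the likelihood for component k is f_k(x₁)·f_k(x₂).
  f_1 = [0.94·e^(−0.94·0.1) = 0.94·e^(−0.0940) = 0.855666] × [0.173102] = 0.148117
  f_2 = [1.33·e^(−1.33·0.1) = 1.33·e^(−0.1330) = 1.16437] × [0.121381] = 0.141332
  f_3 = [1.67·e^(−1.67·0.1) = 1.67·e^(−0.1670) = 1.41315] × [0.082647] = 0.116793
  f_4 = [2.05·e^(−2.05·0.1) = 2.05·e^(−0.2050) = 1.67003] × [0.0511926] = 0.085493
Unnormalised posteriors:
  w_1·f_1 = 0.38 × 0.148117 = 0.0562846
  w_2·f_2 = 0.29 × 0.141332 = 0.0409863
  w_3·f_3 = 0.26 × 0.116793 = 0.0303662
  w_4·f_4 = 0.07 × 0.085493 = 0.00598451
Normaliser: 0.0562846 + 0.0409863 + 0.0303662 + 0.00598451 = 0.133622
P(Cluster 3 | x₁, x₂) ≈ 0.227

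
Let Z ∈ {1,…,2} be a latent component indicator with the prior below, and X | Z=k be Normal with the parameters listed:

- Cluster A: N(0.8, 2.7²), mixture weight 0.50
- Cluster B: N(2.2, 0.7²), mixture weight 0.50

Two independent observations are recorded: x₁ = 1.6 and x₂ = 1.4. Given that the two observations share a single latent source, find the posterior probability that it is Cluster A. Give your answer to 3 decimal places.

0.148

P(component k | x) = π_k·f_k(x) / marginal(x), where marginal(x) = Σ_j π_j·f_j(x).
Since both observations come from the same component, the likelihood for component k is f_k(x₁)·f_k(x₂).
  p_A = [0.141411] × [0.144153] = 0.0203848
  p_B = [0.394707] × [0.296614] = 0.117076
Prior × likelihood for each component:
  π_A·p_A = 0.50 × 0.0203848 = 0.0101924
  π_B·p_B = 0.50 × 0.117076 = 0.0585378
Marginal: 0.0101924 + 0.0585378 = 0.0687302
Responsibility of Cluster A: 0.0101924 / 0.0687302 ≈ 0.148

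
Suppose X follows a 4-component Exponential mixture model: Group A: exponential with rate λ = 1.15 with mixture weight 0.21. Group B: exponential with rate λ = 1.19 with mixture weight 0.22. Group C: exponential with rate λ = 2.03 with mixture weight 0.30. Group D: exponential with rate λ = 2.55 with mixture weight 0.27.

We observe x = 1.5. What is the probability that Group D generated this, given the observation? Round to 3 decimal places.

0.115

Apply Bayes' rule: the posterior for each component is proportional to its prior times its likelihood at x.
Component likelihoods at x = 1.5:
  f_A = 0.204899
  f_B = 0.199679
  f_C = 0.0966205
  f_D = 0.055637
Unnormalised posteriors:
  P(Z=A)·f_A = 0.21 × 0.204899 = 0.0430288
  P(Z=B)·f_B = 0.22 × 0.199679 = 0.0439293
  P(Z=C)·f_C = 0.30 × 0.0966205 = 0.0289862
  P(Z=D)·f_D = 0.27 × 0.055637 = 0.015022
Normaliser: 0.0430288 + 0.0439293 + 0.0289862 + 0.015022 = 0.130966
So the posterior for Group D is 0.015022 / 0.130966 ≈ 0.115.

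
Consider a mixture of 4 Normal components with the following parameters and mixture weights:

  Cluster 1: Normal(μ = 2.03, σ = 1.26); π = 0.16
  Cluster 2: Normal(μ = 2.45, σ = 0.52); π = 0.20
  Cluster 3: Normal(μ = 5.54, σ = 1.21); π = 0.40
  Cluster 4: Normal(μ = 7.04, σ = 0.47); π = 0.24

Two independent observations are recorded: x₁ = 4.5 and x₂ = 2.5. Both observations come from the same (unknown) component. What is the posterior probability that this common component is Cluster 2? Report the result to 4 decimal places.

By Bayes' theorem, P(k | x) = π_k f_k(x) / Σ_j π_j f_j(x).
Since both observations come from the same component, the likelihood for component k is f_k(x₁)·f_k(x₂).
  L_1 = [(1/(1.26·√(2π)))·exp(−(4.5−2.03)²/(2·1.26²)) = 0.316621·exp(-1.92142) = 0.0463528] × [0.295342] = 0.01369
  L_2 = [(1/(0.52·√(2π)))·exp(−(4.5−2.45)²/(2·0.52²)) = 0.767197·exp(-7.77089) = 0.000323631] × [0.763658] = 0.000247143
  L_3 = [(1/(1.21·√(2π)))·exp(−(4.5−5.54)²/(2·1.21²)) = 0.329704·exp(-0.36937) = 0.227881] × [0.0140431] = 0.00320014
  L_4 = [(1/(0.47·√(2π)))·exp(−(4.5−7.04)²/(2·0.47²)) = 0.848813·exp(-14.60299) = 3.86203e-07] × [4.64914e-21] = 1.79551e-27
Multiply by the mixture weights:
  π_1·L_1 = 0.16 × 0.01369 = 0.00219039
  π_2·L_2 = 0.20 × 0.000247143 = 4.94287e-05
  π_3·L_3 = 0.40 × 0.00320014 = 0.00128006
  π_4·L_4 = 0.24 × 1.79551e-27 = 4.30922e-28
Marginal: 0.00219039 + 4.94287e-05 + 0.00128006 + 4.30922e-28 = 0.00351988
P(Cluster 2 | x) ≈ 0.0140

0.0140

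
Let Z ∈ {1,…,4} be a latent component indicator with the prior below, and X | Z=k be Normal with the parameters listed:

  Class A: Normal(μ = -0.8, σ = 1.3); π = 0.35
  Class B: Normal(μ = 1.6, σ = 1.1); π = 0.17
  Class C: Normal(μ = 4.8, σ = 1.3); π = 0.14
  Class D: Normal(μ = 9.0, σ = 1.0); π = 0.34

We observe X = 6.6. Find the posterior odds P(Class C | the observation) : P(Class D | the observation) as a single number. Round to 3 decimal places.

2.164

Since P(k|x) ∝ π_k f_k(x), the posterior odds are π_i f_i(x) / (π_j f_j(x)).
Component likelihoods at x = 6.6:
  p_A = (1/(1.3·√(2π)))·exp(−(6.6−-0.8)²/(2·1.3²)) = 0.306879·exp(-16.20118) = 2.82411e-08
  p_B = (1/(1.1·√(2π)))·exp(−(6.6−1.6)²/(2·1.1²)) = 0.362675·exp(-10.33058) = 1.18305e-05
  p_C = (1/(1.3·√(2π)))·exp(−(6.6−4.8)²/(2·1.3²)) = 0.306879·exp(-0.95858) = 0.117669
  p_D = (1/(1.0·√(2π)))·exp(−(6.6−9.0)²/(2·1.0²)) = 0.398942·exp(-2.88000) = 0.0223945
0.0164736 / 0.00761414 ≈ 2.164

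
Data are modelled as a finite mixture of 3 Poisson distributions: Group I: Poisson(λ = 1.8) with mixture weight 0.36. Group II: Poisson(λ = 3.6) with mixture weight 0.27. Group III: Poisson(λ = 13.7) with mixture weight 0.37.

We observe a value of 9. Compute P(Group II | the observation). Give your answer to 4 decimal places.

Posterior ∝ prior × likelihood, so P(k | x) ∝ P(Z=k) f_k(x); normalise over all components.
Poisson probabilities:
  L_I = e^(−1.8)·1.8^9/9! = 9.03565e-05
  L_II = e^(−3.6)·3.6^9/9! = 0.00764715
  L_III = e^(−13.7)·13.7^9/9! = 0.0525881
Prior × likelihood for each component:
  P(Z=I)·L_I = 0.36 × 9.03565e-05 = 3.25283e-05
  P(Z=II)·L_II = 0.27 × 0.00764715 = 0.00206473
  P(Z=III)·L_III = 0.37 × 0.0525881 = 0.0194576
Marginal: 3.25283e-05 + 0.00206473 + 0.0194576 = 0.0215549
So the posterior for Group II is 0.00206473 / 0.0215549 ≈ 0.0958.

0.0958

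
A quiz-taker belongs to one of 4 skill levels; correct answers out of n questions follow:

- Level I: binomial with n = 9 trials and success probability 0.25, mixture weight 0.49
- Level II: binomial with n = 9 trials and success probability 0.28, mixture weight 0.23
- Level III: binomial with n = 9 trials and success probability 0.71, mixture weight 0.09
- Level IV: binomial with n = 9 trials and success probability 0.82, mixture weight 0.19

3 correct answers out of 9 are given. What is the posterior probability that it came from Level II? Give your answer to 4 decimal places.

0.3368

The responsibility of component k is w_k f_k(x) divided by Σ_j w_j f_j(x).
Evaluate each component's likelihood at the observed value:
  f_I = C(9,3)·0.25^3·0.75^6 = 84·0.015625·0.177979 = 0.233597
  f_II = C(9,3)·0.28^3·0.72^6 = 84·0.021952·0.139314 = 0.256891
  f_III = C(9,3)·0.71^3·0.29^6 = 84·0.357911·0.000594823 = 0.0178831
  f_IV = C(9,3)·0.82^3·0.18^6 = 84·0.551368·3.40122e-05 = 0.00157527
Multiply by the mixture weights:
  w_I·f_I = 0.49 × 0.233597 = 0.114462
  w_II·f_II = 0.23 × 0.256891 = 0.0590849
  w_III·f_III = 0.09 × 0.0178831 = 0.00160948
  w_IV·f_IV = 0.19 × 0.00157527 = 0.000299302
Sum: 0.114462 + 0.0590849 + 0.00160948 + 0.000299302 = 0.175456
P(Level II | x) = 0.0590849 / 0.175456 ≈ 0.3368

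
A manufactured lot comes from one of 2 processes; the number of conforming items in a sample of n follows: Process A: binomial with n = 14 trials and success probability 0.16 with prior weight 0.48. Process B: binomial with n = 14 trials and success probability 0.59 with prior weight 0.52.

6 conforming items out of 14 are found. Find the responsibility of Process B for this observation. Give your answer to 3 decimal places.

The responsibility of component k is π_k f_k(x) divided by Σ_j π_j f_j(x).
Component likelihoods at x = 6 conforming items out of 14:
  L_A = C(14,6)·0.16^6·0.84^8 = 3003·1.67772e-05·0.247876 = 0.0124885
  L_B = C(14,6)·0.59^6·0.41^8 = 3003·0.0421805·0.000798493 = 0.101144
Multiply by the mixture weights:
  π_A·L_A = 0.48 × 0.0124885 = 0.00599447
  π_B·L_B = 0.52 × 0.101144 = 0.0525947
Evidence: 0.00599447 + 0.0525947 = 0.0585891
P(Process B | data) = 0.0525947 / 0.0585891 ≈ 0.898

0.898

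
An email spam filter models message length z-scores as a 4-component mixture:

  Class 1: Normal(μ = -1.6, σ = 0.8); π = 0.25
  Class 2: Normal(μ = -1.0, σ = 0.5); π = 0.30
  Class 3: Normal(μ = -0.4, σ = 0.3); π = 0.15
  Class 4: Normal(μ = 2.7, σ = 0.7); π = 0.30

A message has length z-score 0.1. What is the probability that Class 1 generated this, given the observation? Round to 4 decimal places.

0.1548

By Bayes' theorem, P(k | x) = π_k f_k(x) / Σ_j π_j f_j(x).
Evaluate each component's likelihood at the observed value:
  L_1 = (1/(0.8·√(2π)))·exp(−(0.1−-1.6)²/(2·0.8²)) = 0.498678·exp(-2.25781) = 0.0521512
  L_2 = (1/(0.5·√(2π)))·exp(−(0.1−-1.0)²/(2·0.5²)) = 0.797885·exp(-2.42000) = 0.0709492
  L_3 = (1/(0.3·√(2π)))·exp(−(0.1−-0.4)²/(2·0.3²)) = 1.329808·exp(-1.38889) = 0.33159
  L_4 = (1/(0.7·√(2π)))·exp(−(0.1−2.7)²/(2·0.7²)) = 0.569918·exp(-6.89796) = 0.000575528
Weight by the priors:
  π_1·L_1 = 0.25 × 0.0521512 = 0.0130378
  π_2·L_2 = 0.30 × 0.0709492 = 0.0212848
  π_3·L_3 = 0.15 × 0.33159 = 0.0497386
  π_4·L_4 = 0.30 × 0.000575528 = 0.000172658
Marginal: 0.0130378 + 0.0212848 + 0.0497386 + 0.000172658 = 0.0842338
Responsibility of Class 1: 0.0130378 / 0.0842338 ≈ 0.1548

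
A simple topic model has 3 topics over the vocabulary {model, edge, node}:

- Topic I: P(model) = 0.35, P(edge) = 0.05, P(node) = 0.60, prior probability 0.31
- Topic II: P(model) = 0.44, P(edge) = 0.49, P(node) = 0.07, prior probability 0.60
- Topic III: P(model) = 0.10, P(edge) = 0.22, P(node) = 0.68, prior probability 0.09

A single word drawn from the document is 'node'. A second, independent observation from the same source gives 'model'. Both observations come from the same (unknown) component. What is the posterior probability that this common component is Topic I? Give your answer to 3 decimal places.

Posterior ∝ prior × likelihood, so P(k | x) ∝ π_k f_k(x); normalise over all components.
Since both observations come from the same component, the likelihood for component k is f_k(x₁)·f_k(x₂).
  f_I = [0.6] × [0.35] = 0.21
  f_II = [0.07] × [0.44] = 0.0308
  f_III = [0.68] × [0.1] = 0.068
Multiply by the mixture weights:
  π_I·f_I = 0.31 × 0.21 = 0.0651
  π_II·f_II = 0.60 × 0.0308 = 0.01848
  π_III·f_III = 0.09 × 0.068 = 0.00612
Evidence: 0.0651 + 0.01848 + 0.00612 = 0.0897
Responsibility of Topic I: 0.0651 / 0.0897 ≈ 0.726

0.726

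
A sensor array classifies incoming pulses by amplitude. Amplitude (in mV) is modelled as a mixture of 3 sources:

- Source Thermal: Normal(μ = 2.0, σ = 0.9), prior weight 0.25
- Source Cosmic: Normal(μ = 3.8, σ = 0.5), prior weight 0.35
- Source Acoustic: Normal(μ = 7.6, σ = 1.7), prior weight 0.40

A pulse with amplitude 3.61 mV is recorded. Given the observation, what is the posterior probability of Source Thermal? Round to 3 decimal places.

0.078

P(component k | x) = π_k·f_k(x) / marginal(x), where marginal(x) = Σ_j π_j·f_j(x).
Component likelihoods at x = 3.61 mV:
  L_Thermal = (1/(0.9·√(2π)))·exp(−(3.61−2.0)²/(2·0.9²)) = 0.443269·exp(-1.60006) = 0.089489
  L_Cosmic = (1/(0.5·√(2π)))·exp(−(3.61−3.8)²/(2·0.5²)) = 0.797885·exp(-0.07220) = 0.742308
  L_Acoustic = (1/(1.7·√(2π)))·exp(−(3.61−7.6)²/(2·1.7²)) = 0.234672·exp(-2.75434) = 0.0149371
Prior × likelihood for each component:
  π_Thermal·L_Thermal = 0.25 × 0.089489 = 0.0223722
  π_Cosmic·L_Cosmic = 0.35 × 0.742308 = 0.259808
  π_Acoustic·L_Acoustic = 0.40 × 0.0149371 = 0.00597483
Sum: 0.0223722 + 0.259808 + 0.00597483 = 0.288155
So the posterior for Source Thermal is 0.0223722 / 0.288155 ≈ 0.078.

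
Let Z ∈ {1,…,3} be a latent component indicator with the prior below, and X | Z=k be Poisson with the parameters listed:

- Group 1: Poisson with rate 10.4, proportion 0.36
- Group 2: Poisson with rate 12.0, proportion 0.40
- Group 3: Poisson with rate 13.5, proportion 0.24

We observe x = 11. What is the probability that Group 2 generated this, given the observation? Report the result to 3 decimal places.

0.414

Apply Bayes' rule: the posterior for each component is proportional to its prior times its likelihood at x.
Component likelihoods at x = 11:
  f_1 = e^(−10.4)·10.4^11/11! = 0.117368
  f_2 = e^(−12.0)·12.0^11/11! = 0.114368
  f_3 = e^(−13.5)·13.5^11/11! = 0.0932267
Weight by the priors:
  π_1·f_1 = 0.36 × 0.117368 = 0.0422524
  π_2·f_2 = 0.40 × 0.114368 = 0.0457472
  π_3·f_3 = 0.24 × 0.0932267 = 0.0223744
Normaliser: 0.0422524 + 0.0457472 + 0.0223744 = 0.110374
P(Group 2 | the observation) = 0.0457472 / 0.110374 ≈ 0.414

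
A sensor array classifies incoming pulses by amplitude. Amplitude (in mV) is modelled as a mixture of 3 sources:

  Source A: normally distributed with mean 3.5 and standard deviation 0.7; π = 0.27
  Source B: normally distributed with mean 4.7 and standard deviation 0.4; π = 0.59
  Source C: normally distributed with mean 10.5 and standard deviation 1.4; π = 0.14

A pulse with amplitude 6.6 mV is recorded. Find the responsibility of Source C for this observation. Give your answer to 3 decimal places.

0.981

Posterior ∝ prior × likelihood, so P(k | x) ∝ π_k f_k(x); normalise over all components.
Normal densities:
  L_A = 3.14099e-05
  L_B = 1.25738e-05
  L_C = 0.00588403
Unnormalised posteriors:
  π_A·L_A = 0.27 × 3.14099e-05 = 8.48068e-06
  π_B·L_B = 0.59 × 1.25738e-05 = 7.41852e-06
  π_C·L_C = 0.14 × 0.00588403 = 0.000823765
Marginal: 8.48068e-06 + 7.41852e-06 + 0.000823765 = 0.000839664
So the posterior for Source C is 0.000823765 / 0.000839664 ≈ 0.981.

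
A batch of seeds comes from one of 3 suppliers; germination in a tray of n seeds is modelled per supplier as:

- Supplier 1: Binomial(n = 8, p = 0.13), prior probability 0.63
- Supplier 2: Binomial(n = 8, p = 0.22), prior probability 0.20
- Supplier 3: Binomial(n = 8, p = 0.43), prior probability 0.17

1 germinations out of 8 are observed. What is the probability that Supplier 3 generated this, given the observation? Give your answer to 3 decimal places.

P(component k | x) = π_k·f_k(x) / marginal(x), where marginal(x) = Σ_j π_j·f_j(x).
Evaluate each component's likelihood at the observed value:
  p_1 = C(8,1)·0.13^1·0.87^7 = 8·0.13·0.377255 = 0.392345
  p_2 = C(8,1)·0.22^1·0.78^7 = 8·0.22·0.175656 = 0.309154
  p_3 = C(8,1)·0.43^1·0.57^7 = 8·0.43·0.019549 = 0.0672485
Multiply by the mixture weights:
  π_1·p_1 = 0.63 × 0.392345 = 0.247177
  π_2·p_2 = 0.20 × 0.309154 = 0.0618308
  π_3·p_3 = 0.17 × 0.0672485 = 0.0114322
Sum: 0.247177 + 0.0618308 + 0.0114322 = 0.32044
Responsibility of Supplier 3: 0.0114322 / 0.32044 ≈ 0.036

0.036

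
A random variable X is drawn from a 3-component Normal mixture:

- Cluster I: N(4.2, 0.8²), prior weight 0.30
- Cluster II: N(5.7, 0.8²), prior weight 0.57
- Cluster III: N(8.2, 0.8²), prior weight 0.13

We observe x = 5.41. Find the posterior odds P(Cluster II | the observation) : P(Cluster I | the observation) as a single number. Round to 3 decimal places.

5.584

Posterior odds = (π_i f_i(x)) / (π_j f_j(x)); the normalising sum cancels.
Evaluate each component's likelihood at the observed value:
  L_I = (1/(0.8·√(2π)))·exp(−(5.41−4.2)²/(2·0.8²)) = 0.498678·exp(-1.14383) = 0.158877
  L_II = (1/(0.8·√(2π)))·exp(−(5.41−5.7)²/(2·0.8²)) = 0.498678·exp(-0.06570) = 0.466966
  L_III = (1/(0.8·√(2π)))·exp(−(5.41−8.2)²/(2·0.8²)) = 0.498678·exp(-6.08133) = 0.00113955
Posterior odds = (π_II·L_II) / (π_I·L_I) = (0.57·0.466966) / (0.30·0.158877) = 0.266171 / 0.0476632 ≈ 5.584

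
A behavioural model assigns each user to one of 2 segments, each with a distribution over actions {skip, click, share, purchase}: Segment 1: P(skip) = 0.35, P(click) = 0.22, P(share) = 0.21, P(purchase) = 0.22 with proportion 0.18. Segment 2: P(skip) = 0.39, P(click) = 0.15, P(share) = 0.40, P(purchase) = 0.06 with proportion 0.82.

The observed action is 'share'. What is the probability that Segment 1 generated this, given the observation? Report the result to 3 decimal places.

0.103

P(component k | x) = P(Z=k)·f_k(x) / marginal(x), where marginal(x) = Σ_j P(Z=j)·f_j(x).
Component likelihoods at x = 'share':
  L_1 = P(share | comp) = 0.21
  L_2 = P(share | comp) = 0.40
Unnormalised posteriors:
  P(Z=1)·L_1 = 0.18 × 0.21 = 0.0378
  P(Z=2)·L_2 = 0.82 × 0.4 = 0.328
Denominator: 0.0378 + 0.328 = 0.3658
P(Segment 1 | 'share') ≈ 0.103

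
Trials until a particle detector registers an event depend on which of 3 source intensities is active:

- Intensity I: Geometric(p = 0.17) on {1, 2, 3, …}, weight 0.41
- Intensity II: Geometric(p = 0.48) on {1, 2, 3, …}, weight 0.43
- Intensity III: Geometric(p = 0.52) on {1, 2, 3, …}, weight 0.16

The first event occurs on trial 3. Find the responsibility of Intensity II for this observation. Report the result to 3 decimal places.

The responsibility of component k is w_k f_k(x) divided by Σ_j w_j f_j(x).
Evaluate each component's likelihood at the observed value:
  f_I = 0.17·(1−0.17)^2 = 0.17·0.6889 = 0.117113
  f_II = 0.48·(1−0.48)^2 = 0.48·0.2704 = 0.129792
  f_III = 0.52·(1−0.52)^2 = 0.52·0.2304 = 0.119808
Weight by the priors:
  w_I·f_I = 0.41 × 0.117113 = 0.0480163
  w_II·f_II = 0.43 × 0.129792 = 0.0558106
  w_III·f_III = 0.16 × 0.119808 = 0.0191693
Normaliser: 0.0480163 + 0.0558106 + 0.0191693 = 0.122996
P(Intensity II | the observation) = 0.0558106 / 0.122996 ≈ 0.454

0.454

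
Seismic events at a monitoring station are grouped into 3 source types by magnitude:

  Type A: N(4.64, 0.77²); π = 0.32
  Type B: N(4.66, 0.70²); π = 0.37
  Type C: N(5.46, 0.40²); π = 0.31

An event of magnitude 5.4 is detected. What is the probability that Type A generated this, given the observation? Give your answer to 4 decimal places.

Posterior ∝ prior × likelihood, so P(k | x) ∝ π_k f_k(x); normalise over all components.
Component likelihoods at x = 5.4:
  f_A = 0.318329
  f_B = 0.325941
  f_C = 0.986198
Weight by the priors:
  π_A·f_A = 0.32 × 0.318329 = 0.101865
  π_B·f_B = 0.37 × 0.325941 = 0.120598
  π_C·f_C = 0.31 × 0.986198 = 0.305721
Evidence: 0.101865 + 0.120598 + 0.305721 = 0.528185
Responsibility of Type A: 0.101865 / 0.528185 ≈ 0.1929

0.1929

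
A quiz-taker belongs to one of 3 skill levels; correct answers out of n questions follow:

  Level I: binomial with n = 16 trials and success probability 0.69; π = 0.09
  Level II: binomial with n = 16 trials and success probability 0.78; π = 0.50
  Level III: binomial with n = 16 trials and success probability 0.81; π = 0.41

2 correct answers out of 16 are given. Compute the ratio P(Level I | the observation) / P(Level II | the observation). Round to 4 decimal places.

Posterior odds = (π_i f_i(x)) / (π_j f_j(x)); the normalising sum cancels.
Evaluate each component's likelihood at the observed value:
  L_I = C(16,2)·0.69^2·0.31^14 = 120·0.4761·7.56944e-08 = 4.32457e-06
  L_II = C(16,2)·0.78^2·0.22^14 = 120·0.6084·6.22182e-10 = 4.54243e-08
  L_III = C(16,2)·0.81^2·0.19^14 = 120·0.6561·7.99007e-11 = 6.29074e-09
Posterior odds = (π_I·L_I) / (π_II·L_II) = (0.09·4.32457e-06) / (0.50·4.54243e-08) = 3.89211e-07 / 2.27121e-08 ≈ 17.1367

17.1367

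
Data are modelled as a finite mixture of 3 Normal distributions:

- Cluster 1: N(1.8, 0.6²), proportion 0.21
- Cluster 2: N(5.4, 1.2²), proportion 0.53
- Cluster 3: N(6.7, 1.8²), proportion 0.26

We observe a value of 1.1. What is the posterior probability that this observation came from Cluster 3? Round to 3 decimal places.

By Bayes' theorem, P(k | x) = π_k f_k(x) / Σ_j π_j f_j(x).
Component likelihoods at x = 1.1:
  L_1 = (1/(0.6·√(2π)))·exp(−(1.1−1.8)²/(2·0.6²)) = 0.664904·exp(-0.68056) = 0.336664
  L_2 = (1/(1.2·√(2π)))·exp(−(1.1−5.4)²/(2·1.2²)) = 0.332452·exp(-6.42014) = 0.000541375
  L_3 = (1/(1.8·√(2π)))·exp(−(1.1−6.7)²/(2·1.8²)) = 0.221635·exp(-4.83951) = 0.00175334
Prior × likelihood for each component:
  π_1·L_1 = 0.21 × 0.336664 = 0.0706995
  π_2·L_2 = 0.53 × 0.000541375 = 0.000286929
  π_3·L_3 = 0.26 × 0.00175334 = 0.000455869
Denominator: 0.0706995 + 0.000286929 + 0.000455869 = 0.0714423
P(Cluster 3 | x) ≈ 0.006

0.006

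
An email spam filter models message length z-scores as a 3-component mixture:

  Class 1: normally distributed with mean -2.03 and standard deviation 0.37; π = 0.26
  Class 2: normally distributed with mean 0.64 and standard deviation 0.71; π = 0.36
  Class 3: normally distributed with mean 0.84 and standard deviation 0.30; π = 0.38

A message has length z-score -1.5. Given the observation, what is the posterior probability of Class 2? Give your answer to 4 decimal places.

Apply Bayes' rule: the posterior for each component is proportional to its prior times its likelihood at x.
Component likelihoods at x = -1.5:
  L_1 = 0.386502
  L_2 = 0.00598319
  L_3 = 8.17618e-14
Unnormalised posteriors:
  π_1·L_1 = 0.26 × 0.386502 = 0.100491
  π_2·L_2 = 0.36 × 0.00598319 = 0.00215395
  π_3·L_3 = 0.38 × 8.17618e-14 = 3.10695e-14
Sum: 0.100491 + 0.00215395 + 3.10695e-14 = 0.102645
P(Class 2 | x) ≈ 0.0210

0.0210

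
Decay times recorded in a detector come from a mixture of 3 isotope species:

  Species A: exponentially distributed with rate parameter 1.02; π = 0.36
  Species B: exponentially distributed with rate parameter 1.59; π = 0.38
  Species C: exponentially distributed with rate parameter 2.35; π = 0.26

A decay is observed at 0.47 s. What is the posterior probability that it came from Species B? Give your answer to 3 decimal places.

0.400

Posterior ∝ prior × likelihood, so P(k | x) ∝ P(Z=k) f_k(x); normalise over all components.
Evaluate each component's likelihood at the observed value:
  f_A = 1.02·e^(−1.02·0.47) = 1.02·e^(−0.4794) = 0.631538
  f_B = 1.59·e^(−1.59·0.47) = 1.59·e^(−0.7473) = 0.753093
  f_C = 2.35·e^(−2.35·0.47) = 2.35·e^(−1.1045) = 0.778735
Unnormalised posteriors:
  P(Z=A)·f_A = 0.36 × 0.631538 = 0.227354
  P(Z=B)·f_B = 0.38 × 0.753093 = 0.286176
  P(Z=C)·f_C = 0.26 × 0.778735 = 0.202471
Denominator: 0.227354 + 0.286176 + 0.202471 = 0.716
P(Species B | x) ≈ 0.400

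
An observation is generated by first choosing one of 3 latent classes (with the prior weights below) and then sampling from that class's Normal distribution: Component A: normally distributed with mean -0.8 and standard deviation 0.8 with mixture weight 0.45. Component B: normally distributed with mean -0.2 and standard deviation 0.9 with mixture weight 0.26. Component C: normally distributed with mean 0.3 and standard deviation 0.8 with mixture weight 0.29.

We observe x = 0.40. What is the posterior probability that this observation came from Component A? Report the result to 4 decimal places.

0.2361

Posterior ∝ prior × likelihood, so P(k | x) ∝ π_k f_k(x); normalise over all components.
Normal densities:
  L_A = 0.161897
  L_B = 0.354942
  L_C = 0.494797
Weight by the priors:
  π_A·L_A = 0.45 × 0.161897 = 0.0728536
  π_B·L_B = 0.26 × 0.354942 = 0.092285
  π_C·L_C = 0.29 × 0.494797 = 0.143491
Marginal: 0.0728536 + 0.092285 + 0.143491 = 0.30863
Responsibility of Component A: 0.0728536 / 0.30863 ≈ 0.2361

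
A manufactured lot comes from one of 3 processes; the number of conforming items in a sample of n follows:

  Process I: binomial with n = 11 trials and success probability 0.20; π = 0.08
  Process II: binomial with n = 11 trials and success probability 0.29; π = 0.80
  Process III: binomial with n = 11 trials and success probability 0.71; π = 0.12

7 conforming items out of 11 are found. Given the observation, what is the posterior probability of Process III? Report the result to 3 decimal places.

0.685

P(component k | x) = π_k·f_k(x) / marginal(x), where marginal(x) = Σ_j π_j·f_j(x).
Binomial probabilities:
  f_I = 0.00173015
  f_II = 0.0144655
  f_III = 0.212283
Weight by the priors:
  π_I·f_I = 0.08 × 0.00173015 = 0.000138412
  π_II·f_II = 0.80 × 0.0144655 = 0.0115724
  π_III·f_III = 0.12 × 0.212283 = 0.0254739
Evidence: 0.000138412 + 0.0115724 + 0.0254739 = 0.0371847
Responsibility of Process III: 0.0254739 / 0.0371847 ≈ 0.685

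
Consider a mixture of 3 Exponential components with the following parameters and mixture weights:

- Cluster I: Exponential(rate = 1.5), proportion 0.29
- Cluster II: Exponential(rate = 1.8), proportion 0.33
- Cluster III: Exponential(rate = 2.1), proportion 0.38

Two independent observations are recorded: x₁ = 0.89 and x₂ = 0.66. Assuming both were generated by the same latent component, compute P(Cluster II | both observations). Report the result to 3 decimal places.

0.338

Apply Bayes' rule: the posterior for each component is proportional to its prior times its likelihood at x.
Since both observations come from the same component, the likelihood for component k is f_k(x₁)·f_k(x₂).
  f_I = [1.5·e^(−1.5·0.89) = 1.5·e^(−1.3350) = 0.394737] × [0.557365] = 0.220013
  f_II = [1.8·e^(−1.8·0.89) = 1.8·e^(−1.6020) = 0.362688] × [0.548695] = 0.199005
  f_III = [2.1·e^(−2.1·0.89) = 2.1·e^(−1.8690) = 0.323984] × [0.525155] = 0.170141
Unnormalised posteriors:
  π_I·f_I = 0.29 × 0.220013 = 0.0638037
  π_II·f_II = 0.33 × 0.199005 = 0.0656716
  π_III·f_III = 0.38 × 0.170141 = 0.0646537
Evidence: 0.0638037 + 0.0656716 + 0.0646537 = 0.194129
P(Cluster II | data) ≈ 0.338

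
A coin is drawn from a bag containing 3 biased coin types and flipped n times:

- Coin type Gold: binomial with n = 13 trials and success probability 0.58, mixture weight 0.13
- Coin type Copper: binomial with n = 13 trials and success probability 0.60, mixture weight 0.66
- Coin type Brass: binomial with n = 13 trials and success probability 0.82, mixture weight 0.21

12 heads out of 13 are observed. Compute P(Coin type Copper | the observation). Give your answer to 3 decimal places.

Posterior ∝ prior × likelihood, so P(k | x) ∝ w_k f_k(x); normalise over all components.
Component likelihoods at x = 12 heads out of 13:
  f_Gold = 0.00791277
  f_Copper = 0.0113193
  f_Brass = 0.216263
Weight by the priors:
  w_Gold·f_Gold = 0.13 × 0.00791277 = 0.00102866
  w_Copper·f_Copper = 0.66 × 0.0113193 = 0.00747072
  w_Brass·f_Brass = 0.21 × 0.216263 = 0.0454152
Marginal: 0.00102866 + 0.00747072 + 0.0454152 = 0.0539146
P(Coin type Copper | data) ≈ 0.139

0.139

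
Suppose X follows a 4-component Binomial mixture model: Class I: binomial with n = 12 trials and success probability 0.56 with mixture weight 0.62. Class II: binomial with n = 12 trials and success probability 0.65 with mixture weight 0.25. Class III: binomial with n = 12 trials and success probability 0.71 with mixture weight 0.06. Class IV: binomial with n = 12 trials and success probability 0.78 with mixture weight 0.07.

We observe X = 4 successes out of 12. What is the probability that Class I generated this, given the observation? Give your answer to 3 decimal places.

Apply Bayes' rule: the posterior for each component is proportional to its prior times its likelihood at x.
Evaluate each component's likelihood at the observed value:
  f_I = C(12,4)·0.56^4·0.44^8 = 495·0.098345·0.00140482 = 0.0683878
  f_II = C(12,4)·0.65^4·0.35^8 = 495·0.178506·0.000225188 = 0.0198977
  f_III = C(12,4)·0.71^4·0.29^8 = 495·0.254117·5.00246e-05 = 0.00629249
  f_IV = C(12,4)·0.78^4·0.22^8 = 495·0.370151·5.48759e-06 = 0.00100546
Weight by the priors:
  P(Z=I)·f_I = 0.62 × 0.0683878 = 0.0424004
  P(Z=II)·f_II = 0.25 × 0.0198977 = 0.00497443
  P(Z=III)·f_III = 0.06 × 0.00629249 = 0.000377549
  P(Z=IV)·f_IV = 0.07 × 0.00100546 = 7.03822e-05
Normaliser: 0.0424004 + 0.00497443 + 0.000377549 + 7.03822e-05 = 0.0478228
P(Class I | the observation) = 0.0424004 / 0.0478228 ≈ 0.887

0.887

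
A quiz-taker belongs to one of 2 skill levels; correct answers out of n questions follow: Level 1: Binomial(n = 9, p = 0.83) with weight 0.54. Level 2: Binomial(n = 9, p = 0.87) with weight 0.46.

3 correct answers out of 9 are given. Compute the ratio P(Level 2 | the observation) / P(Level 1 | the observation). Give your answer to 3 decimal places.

0.196

Only the two components matter; the odds are (π_i f_i(x)) / (π_j f_j(x)).
Binomial probabilities:
  L_1 = C(9,3)·0.83^3·0.17^6 = 84·0.571787·2.41376e-05 = 0.00115933
  L_2 = C(9,3)·0.87^3·0.13^6 = 84·0.658503·4.82681e-06 = 0.000266991
Posterior odds = (π_2·L_2) / (π_1·L_1) = (0.46·0.000266991) / (0.54·0.00115933) = 0.000122816 / 0.000626038 ≈ 0.196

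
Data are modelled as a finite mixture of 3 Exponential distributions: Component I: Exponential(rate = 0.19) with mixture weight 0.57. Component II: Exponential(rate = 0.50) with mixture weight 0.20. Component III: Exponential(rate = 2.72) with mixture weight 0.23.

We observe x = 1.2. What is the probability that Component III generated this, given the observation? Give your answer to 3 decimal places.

P(component k | x) = π_k·f_k(x) / marginal(x), where marginal(x) = Σ_j π_j·f_j(x).
Component likelihoods at x = 1.2:
  L_I = 0.19·e^(−0.19·1.2) = 0.19·e^(−0.2280) = 0.151264
  L_II = 0.50·e^(−0.50·1.2) = 0.50·e^(−0.6000) = 0.274406
  L_III = 2.72·e^(−2.72·1.2) = 2.72·e^(−3.2640) = 0.104
Prior × likelihood for each component:
  π_I·L_I = 0.57 × 0.151264 = 0.0862203
  π_II·L_II = 0.20 × 0.274406 = 0.0548812
  π_III·L_III = 0.23 × 0.104 = 0.0239199
Sum: 0.0862203 + 0.0548812 + 0.0239199 = 0.165021
P(Component III | x) = 0.0239199 / 0.165021 ≈ 0.145

0.145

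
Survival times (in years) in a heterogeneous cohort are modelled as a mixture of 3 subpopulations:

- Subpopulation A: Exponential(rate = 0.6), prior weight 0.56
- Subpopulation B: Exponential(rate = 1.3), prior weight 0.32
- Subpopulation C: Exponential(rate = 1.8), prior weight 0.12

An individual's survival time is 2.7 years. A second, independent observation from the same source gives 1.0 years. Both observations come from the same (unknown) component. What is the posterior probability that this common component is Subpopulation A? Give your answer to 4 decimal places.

0.8170

By Bayes' theorem, P(k | x) = P(Z=k) f_k(x) / Σ_j P(Z=j) f_j(x).
Since both observations come from the same component, the likelihood for component k is f_k(x₁)·f_k(x₂).
  p_A = [0.118739] × [0.329287] = 0.0390993
  p_B = [0.038866] × [0.354291] = 0.0137699
  p_C = [0.0139509] × [0.297538] = 0.00415091
Unnormalised posteriors:
  P(Z=A)·p_A = 0.56 × 0.0390993 = 0.0218956
  P(Z=B)·p_B = 0.32 × 0.0137699 = 0.00440636
  P(Z=C)·p_C = 0.12 × 0.00415091 = 0.00049811
Normaliser: 0.0218956 + 0.00440636 + 0.00049811 = 0.0268001
P(Subpopulation A | data) = 0.0218956 / 0.0268001 ≈ 0.8170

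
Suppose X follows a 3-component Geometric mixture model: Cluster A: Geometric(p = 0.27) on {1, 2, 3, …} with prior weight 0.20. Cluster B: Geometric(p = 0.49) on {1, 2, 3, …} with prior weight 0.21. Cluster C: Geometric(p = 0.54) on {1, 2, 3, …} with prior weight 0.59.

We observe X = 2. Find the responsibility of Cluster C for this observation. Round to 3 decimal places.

0.615

The responsibility of component k is w_k f_k(x) divided by Σ_j w_j f_j(x).
Geometric probabilities:
  f_A = 0.27·(1−0.27)^1 = 0.27·0.73 = 0.1971
  f_B = 0.49·(1−0.49)^1 = 0.49·0.51 = 0.2499
  f_C = 0.54·(1−0.54)^1 = 0.54·0.46 = 0.2484
Weight by the priors:
  w_A·f_A = 0.20 × 0.1971 = 0.03942
  w_B·f_B = 0.21 × 0.2499 = 0.052479
  w_C·f_C = 0.59 × 0.2484 = 0.146556
Normaliser: 0.03942 + 0.052479 + 0.146556 = 0.238455
Responsibility of Cluster C: 0.146556 / 0.238455 ≈ 0.615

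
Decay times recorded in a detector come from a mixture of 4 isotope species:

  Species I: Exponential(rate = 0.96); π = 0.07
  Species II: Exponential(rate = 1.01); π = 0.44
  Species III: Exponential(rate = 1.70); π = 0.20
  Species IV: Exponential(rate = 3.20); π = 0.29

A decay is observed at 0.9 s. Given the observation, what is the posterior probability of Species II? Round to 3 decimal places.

Posterior ∝ prior × likelihood, so P(k | x) ∝ π_k f_k(x); normalise over all components.
Evaluate each component's likelihood at the observed value:
  p_I = 0.404614
  p_II = 0.406956
  p_III = 0.368111
  p_IV = 0.179631
Prior × likelihood for each component:
  π_I·p_I = 0.07 × 0.404614 = 0.028323
  π_II·p_II = 0.44 × 0.406956 = 0.179061
  π_III·p_III = 0.20 × 0.368111 = 0.0736221
  π_IV·p_IV = 0.29 × 0.179631 = 0.0520931
Evidence: 0.028323 + 0.179061 + 0.0736221 + 0.0520931 = 0.333099
P(Species II | 0.9 s) ≈ 0.538

0.538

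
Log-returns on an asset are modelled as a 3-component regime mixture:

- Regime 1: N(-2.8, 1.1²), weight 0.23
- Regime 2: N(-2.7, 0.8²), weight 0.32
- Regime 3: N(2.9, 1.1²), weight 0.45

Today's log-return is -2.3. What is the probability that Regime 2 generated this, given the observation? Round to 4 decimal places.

Apply Bayes' rule: the posterior for each component is proportional to its prior times its likelihood at x.
Component likelihoods at x = -2.3:
  L_1 = (1/(1.1·√(2π)))·exp(−(-2.3−-2.8)²/(2·1.1²)) = 0.362675·exp(-0.10331) = 0.327079
  L_2 = (1/(0.8·√(2π)))·exp(−(-2.3−-2.7)²/(2·0.8²)) = 0.498678·exp(-0.12500) = 0.440082
  L_3 = (1/(1.1·√(2π)))·exp(−(-2.3−2.9)²/(2·1.1²)) = 0.362675·exp(-11.17355) = 5.09219e-06
Multiply by the mixture weights:
  π_1·L_1 = 0.23 × 0.327079 = 0.0752281
  π_2·L_2 = 0.32 × 0.440082 = 0.140826
  π_3·L_3 = 0.45 × 5.09219e-06 = 2.29149e-06
Denominator: 0.0752281 + 0.140826 + 2.29149e-06 = 0.216057
So the posterior for Regime 2 is 0.140826 / 0.216057 ≈ 0.6518.

0.6518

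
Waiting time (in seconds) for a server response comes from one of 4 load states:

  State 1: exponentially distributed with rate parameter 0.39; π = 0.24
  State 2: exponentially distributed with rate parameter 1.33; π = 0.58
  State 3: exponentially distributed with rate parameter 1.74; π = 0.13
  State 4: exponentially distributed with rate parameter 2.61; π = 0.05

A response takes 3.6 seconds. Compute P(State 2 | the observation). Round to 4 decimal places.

P(component k | x) = w_k·f_k(x) / marginal(x), where marginal(x) = Σ_j w_j·f_j(x).
Exponential densities:
  L_1 = 0.0957889
  L_2 = 0.0110777
  L_3 = 0.00331229
  L_4 = 0.000216775
Unnormalised posteriors:
  w_1·L_1 = 0.24 × 0.0957889 = 0.0229893
  w_2·L_2 = 0.58 × 0.0110777 = 0.00642507
  w_3·L_3 = 0.13 × 0.00331229 = 0.000430598
  w_4·L_4 = 0.05 × 0.000216775 = 1.08388e-05
Sum: 0.0229893 + 0.00642507 + 0.000430598 + 1.08388e-05 = 0.0298558
P(State 2 | x) ≈ 0.2152

0.2152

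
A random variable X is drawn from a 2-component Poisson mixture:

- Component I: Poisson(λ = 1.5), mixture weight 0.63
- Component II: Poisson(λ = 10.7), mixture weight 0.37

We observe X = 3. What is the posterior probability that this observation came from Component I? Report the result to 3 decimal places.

0.979

By Bayes' theorem, P(k | x) = w_k f_k(x) / Σ_j w_j f_j(x).
Poisson probabilities:
  L_I = e^(−1.5)·1.5^3/3! = 0.125511
  L_II = e^(−10.7)·10.7^3/3! = 0.00460309
Multiply by the mixture weights:
  w_I·L_I = 0.63 × 0.125511 = 0.0790718
  w_II·L_II = 0.37 × 0.00460309 = 0.00170314
Normaliser: 0.0790718 + 0.00170314 = 0.0807749
So the posterior for Component I is 0.0790718 / 0.0807749 ≈ 0.979.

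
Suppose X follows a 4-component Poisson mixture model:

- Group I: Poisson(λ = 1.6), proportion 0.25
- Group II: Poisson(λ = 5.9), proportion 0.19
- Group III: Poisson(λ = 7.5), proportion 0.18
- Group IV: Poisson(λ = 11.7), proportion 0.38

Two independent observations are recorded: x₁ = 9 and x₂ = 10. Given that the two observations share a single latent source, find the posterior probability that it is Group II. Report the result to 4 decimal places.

Posterior ∝ prior × likelihood, so P(k | x) ∝ π_k f_k(x); normalise over all components.
Since both observations come from the same component, the likelihood for component k is f_k(x₁)·f_k(x₂).
  f_I = [3.82336e-05] × [6.11738e-06] = 2.3389e-10
  f_II = [0.0653985] × [0.0385851] = 0.00252341
  f_III = [0.11444] × [0.0858304] = 0.00982247
  f_IV = [0.0938997] × [0.109863] = 0.0103161
Weight by the priors:
  π_I·f_I = 0.25 × 2.3389e-10 = 5.84724e-11
  π_II·f_II = 0.19 × 0.00252341 = 0.000479447
  π_III·f_III = 0.18 × 0.00982247 = 0.00176804
  π_IV·f_IV = 0.38 × 0.0103161 = 0.00392011
Denominator: 5.84724e-11 + 0.000479447 + 0.00176804 + 0.00392011 = 0.0061676
So the posterior for Group II is 0.000479447 / 0.0061676 ≈ 0.0777.

0.0777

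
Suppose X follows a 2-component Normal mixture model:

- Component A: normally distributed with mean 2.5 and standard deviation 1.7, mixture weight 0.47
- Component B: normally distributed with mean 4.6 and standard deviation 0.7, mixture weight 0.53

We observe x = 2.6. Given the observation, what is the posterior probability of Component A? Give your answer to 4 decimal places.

0.9557

By Bayes' theorem, P(k | x) = P(Z=k) f_k(x) / Σ_j P(Z=j) f_j(x).
Component likelihoods at x = 2.6:
  L_A = (1/(1.7·√(2π)))·exp(−(2.6−2.5)²/(2·1.7²)) = 0.234672·exp(-0.00173) = 0.234266
  L_B = (1/(0.7·√(2π)))·exp(−(2.6−4.6)²/(2·0.7²)) = 0.569918·exp(-4.08163) = 0.00962014
Unnormalised posteriors:
  P(Z=A)·L_A = 0.47 × 0.234266 = 0.110105
  P(Z=B)·L_B = 0.53 × 0.00962014 = 0.00509868
Normaliser: 0.110105 + 0.00509868 = 0.115204
P(Component A | data) ≈ 0.9557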